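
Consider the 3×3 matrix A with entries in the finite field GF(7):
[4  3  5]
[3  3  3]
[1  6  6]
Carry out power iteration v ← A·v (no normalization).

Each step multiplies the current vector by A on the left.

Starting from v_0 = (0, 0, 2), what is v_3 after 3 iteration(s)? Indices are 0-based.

v_0 = (0, 0, 2).
v_1 = A·v_0 = (3, 6, 5).
v_2 = A·v_1 = (6, 0, 6).
v_3 = A·v_2 = (5, 1, 0).

v_3 = (5, 1, 0)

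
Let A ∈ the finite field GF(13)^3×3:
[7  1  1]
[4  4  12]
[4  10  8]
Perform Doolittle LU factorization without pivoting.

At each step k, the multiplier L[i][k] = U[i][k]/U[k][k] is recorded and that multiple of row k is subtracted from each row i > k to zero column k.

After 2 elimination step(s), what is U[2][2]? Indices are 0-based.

U[2][2] = 2

[col 0] pivot 7
  R1 -= 8*R0 → (0, 9, 4)  (L[1][0] := 8)
  R2 -= 8*R0 → (0, 2, 0)  (L[2][0] := 8)
[col 1] pivot 9
  R2 -= 6*R1 → (0, 0, 2)  (L[2][1] := 6)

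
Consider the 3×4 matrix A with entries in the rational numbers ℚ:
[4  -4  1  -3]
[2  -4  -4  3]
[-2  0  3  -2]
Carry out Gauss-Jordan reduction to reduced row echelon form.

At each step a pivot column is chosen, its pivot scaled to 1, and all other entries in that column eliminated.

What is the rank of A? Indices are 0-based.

[1] R0 /= 4  ⇒  (1, -1, 1/4, -3/4)
     R1 -= 2·R0  ⇒  (0, -2, -9/2, 9/2)
     R2 -= -2·R0  ⇒  (0, -2, 7/2, -7/2)
[2] R1 /= -2  ⇒  (0, 1, 9/4, -9/4)
     R0 -= -1·R1  ⇒  (1, 0, 5/2, -3)
     R2 -= -2·R1  ⇒  (0, 0, 8, -8)
[3] R2 /= 8  ⇒  (0, 0, 1, -1)
     R0 -= 5/2·R2  ⇒  (1, 0, 0, -1/2)
     R1 -= 9/4·R2  ⇒  (0, 1, 0, 0)

rank = 3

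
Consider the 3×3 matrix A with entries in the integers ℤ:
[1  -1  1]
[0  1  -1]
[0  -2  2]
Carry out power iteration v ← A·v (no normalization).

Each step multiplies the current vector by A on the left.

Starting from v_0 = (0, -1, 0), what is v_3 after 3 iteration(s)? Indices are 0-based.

v_0 = (0, -1, 0).
v_1 = A·v_0 = (1, -1, 2).
v_2 = A·v_1 = (4, -3, 6).
v_3 = A·v_2 = (13, -9, 18).

v_3 = (13, -9, 18)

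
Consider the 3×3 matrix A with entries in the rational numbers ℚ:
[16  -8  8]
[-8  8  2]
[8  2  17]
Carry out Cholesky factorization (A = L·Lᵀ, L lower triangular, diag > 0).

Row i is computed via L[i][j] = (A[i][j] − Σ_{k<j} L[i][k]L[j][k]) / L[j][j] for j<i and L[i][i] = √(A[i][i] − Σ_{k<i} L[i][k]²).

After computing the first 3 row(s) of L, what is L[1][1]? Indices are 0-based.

L[1][1] = 2

Step 1: L[0][0] = √(16) = 4.
  L[1][0] = (-8) / L[0][0] = -2.
Step 2: L[1][1] = √(4) = 2.
  L[2][0] = (8) / L[0][0] = 2.
  L[2][1] = (6) / L[1][1] = 3.
Step 3: L[2][2] = √(4) = 2.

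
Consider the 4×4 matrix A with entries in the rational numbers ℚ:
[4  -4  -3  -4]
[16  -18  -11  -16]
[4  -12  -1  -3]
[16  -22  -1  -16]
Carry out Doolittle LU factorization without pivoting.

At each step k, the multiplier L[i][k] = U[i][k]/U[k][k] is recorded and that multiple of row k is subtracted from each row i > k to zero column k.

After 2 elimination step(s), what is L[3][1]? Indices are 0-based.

L[3][1] = 3

k=0: U[0][0]=4
  eliminate (1,0): mult=4, new row 1: (0, -2, 1, 0); set L[1][0]=4
  eliminate (2,0): mult=1, new row 2: (0, -8, 2, 1); set L[2][0]=1
  eliminate (3,0): mult=4, new row 3: (0, -6, 11, 0); set L[3][0]=4
k=1: U[1][1]=-2
  eliminate (2,1): mult=4, new row 2: (0, 0, -2, 1); set L[2][1]=4
  eliminate (3,1): mult=3, new row 3: (0, 0, 8, 0); set L[3][1]=3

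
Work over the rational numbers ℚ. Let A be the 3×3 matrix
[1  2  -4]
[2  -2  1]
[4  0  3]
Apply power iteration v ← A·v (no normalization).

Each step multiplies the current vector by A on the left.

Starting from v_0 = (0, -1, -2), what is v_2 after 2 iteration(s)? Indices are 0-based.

v_2 = (30, 6, 6)

v_0 = (0, -1, -2).
v_1 = A·v_0 = (6, 0, -6).
v_2 = A·v_1 = (30, 6, 6).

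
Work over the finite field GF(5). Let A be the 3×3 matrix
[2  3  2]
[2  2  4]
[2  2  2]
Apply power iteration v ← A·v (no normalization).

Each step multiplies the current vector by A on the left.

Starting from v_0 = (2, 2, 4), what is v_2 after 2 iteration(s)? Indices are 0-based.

v_2 = (0, 3, 1)

v_0 = (2, 2, 4).
v_1 = A·v_0 = (3, 4, 1).
v_2 = A·v_1 = (0, 3, 1).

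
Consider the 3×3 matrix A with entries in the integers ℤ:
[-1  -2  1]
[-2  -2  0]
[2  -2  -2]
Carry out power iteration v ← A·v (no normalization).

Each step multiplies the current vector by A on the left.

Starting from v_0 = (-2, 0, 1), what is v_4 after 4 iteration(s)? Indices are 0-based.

v_4 = (-205, -234, 38)

v_0 = (-2, 0, 1).
v_1 = A·v_0 = (3, 4, -6).
v_2 = A·v_1 = (-17, -14, 10).
v_3 = A·v_2 = (55, 62, -26).
v_4 = A·v_3 = (-205, -234, 38).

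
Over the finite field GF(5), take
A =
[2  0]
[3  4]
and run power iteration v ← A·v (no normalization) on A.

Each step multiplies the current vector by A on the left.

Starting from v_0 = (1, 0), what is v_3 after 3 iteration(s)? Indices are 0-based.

v_0 = (1, 0).
v_1 = A·v_0 = (2, 3).
v_2 = A·v_1 = (4, 3).
v_3 = A·v_2 = (3, 4).

v_3 = (3, 4)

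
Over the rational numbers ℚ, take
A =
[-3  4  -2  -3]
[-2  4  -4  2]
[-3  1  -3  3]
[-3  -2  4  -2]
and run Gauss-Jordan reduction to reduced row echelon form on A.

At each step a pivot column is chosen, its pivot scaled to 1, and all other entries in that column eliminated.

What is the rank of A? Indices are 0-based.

rank = 4

pivot(0,0)=-3: scale R0 → (1, -4/3, 2/3, 1)
  clear (1,0): R1 −= (-2)R0 → (0, 4/3, -8/3, 4)
  clear (2,0): R2 −= (-3)R0 → (0, -3, -1, 6)
  clear (3,0): R3 −= (-3)R0 → (0, -6, 6, 1)
pivot(1,1)=4/3: scale R1 → (0, 1, -2, 3)
  clear (0,1): R0 −= (-4/3)R1 → (1, 0, -2, 5)
  clear (2,1): R2 −= (-3)R1 → (0, 0, -7, 15)
  clear (3,1): R3 −= (-6)R1 → (0, 0, -6, 19)
pivot(2,2)=-7: scale R2 → (0, 0, 1, -15/7)
  clear (0,2): R0 −= (-2)R2 → (1, 0, 0, 5/7)
  clear (1,2): R1 −= (-2)R2 → (0, 1, 0, -9/7)
  clear (3,2): R3 −= (-6)R2 → (0, 0, 0, 43/7)
pivot(3,3)=43/7: scale R3 → (0, 0, 0, 1)
  clear (0,3): R0 −= (5/7)R3 → (1, 0, 0, 0)
  clear (1,3): R1 −= (-9/7)R3 → (0, 1, 0, 0)
  clear (2,3): R2 −= (-15/7)R3 → (0, 0, 1, 0)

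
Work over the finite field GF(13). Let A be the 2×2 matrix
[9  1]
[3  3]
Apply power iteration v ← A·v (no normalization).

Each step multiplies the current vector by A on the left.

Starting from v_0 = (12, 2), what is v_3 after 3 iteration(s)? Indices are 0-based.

v_0 = (12, 2).
v_1 = A·v_0 = (6, 3).
v_2 = A·v_1 = (5, 1).
v_3 = A·v_2 = (7, 5).

v_3 = (7, 5)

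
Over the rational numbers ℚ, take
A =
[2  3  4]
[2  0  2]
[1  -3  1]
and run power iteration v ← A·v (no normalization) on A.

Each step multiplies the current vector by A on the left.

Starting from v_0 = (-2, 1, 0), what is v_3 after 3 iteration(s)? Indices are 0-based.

v_0 = (-2, 1, 0).
v_1 = A·v_0 = (-1, -4, -5).
v_2 = A·v_1 = (-34, -12, 6).
v_3 = A·v_2 = (-80, -56, 8).

v_3 = (-80, -56, 8)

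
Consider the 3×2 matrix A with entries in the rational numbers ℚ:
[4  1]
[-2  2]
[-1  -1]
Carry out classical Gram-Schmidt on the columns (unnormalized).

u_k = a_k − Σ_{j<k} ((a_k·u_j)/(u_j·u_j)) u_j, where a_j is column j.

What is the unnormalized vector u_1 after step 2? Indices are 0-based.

Step 1: u_0 = a_0 = (4, -2, -1).
Step 2: u_1 = a_1 − (1/21)·u_0 = (17/21, 44/21, -20/21).

u_1 = (17/21, 44/21, -20/21)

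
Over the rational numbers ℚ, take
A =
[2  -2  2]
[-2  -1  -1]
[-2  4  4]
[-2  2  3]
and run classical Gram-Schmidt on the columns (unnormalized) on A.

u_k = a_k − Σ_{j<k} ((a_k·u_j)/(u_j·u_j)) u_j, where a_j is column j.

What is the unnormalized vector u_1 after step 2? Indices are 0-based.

Step 1: u_0 = a_0 = (2, -2, -2, -2).
Step 2: u_1 = a_1 − (-7/8)·u_0 = (-1/4, -11/4, 9/4, 1/4).

u_1 = (-1/4, -11/4, 9/4, 1/4)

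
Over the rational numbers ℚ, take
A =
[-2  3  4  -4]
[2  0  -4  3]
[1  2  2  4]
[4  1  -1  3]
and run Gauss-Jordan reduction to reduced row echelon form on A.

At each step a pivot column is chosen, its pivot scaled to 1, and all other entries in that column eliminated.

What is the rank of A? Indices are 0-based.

step 1: normalize row 0 (÷-2) = (1, -3/2, -2, 2)
  row 1: subtract 2×row0 = (0, 3, 0, -1)
  row 2: subtract 1×row0 = (0, 7/2, 4, 2)
  row 3: subtract 4×row0 = (0, 7, 7, -5)
step 2: normalize row 1 (÷3) = (0, 1, 0, -1/3)
  row 0: subtract -3/2×row1 = (1, 0, -2, 3/2)
  row 2: subtract 7/2×row1 = (0, 0, 4, 19/6)
  row 3: subtract 7×row1 = (0, 0, 7, -8/3)
step 3: normalize row 2 (÷4) = (0, 0, 1, 19/24)
  row 0: subtract -2×row2 = (1, 0, 0, 37/12)
  row 3: subtract 7×row2 = (0, 0, 0, -197/24)
step 4: normalize row 3 (÷-197/24) = (0, 0, 0, 1)
  row 0: subtract 37/12×row3 = (1, 0, 0, 0)
  row 1: subtract -1/3×row3 = (0, 1, 0, 0)
  row 2: subtract 19/24×row3 = (0, 0, 1, 0)

rank = 4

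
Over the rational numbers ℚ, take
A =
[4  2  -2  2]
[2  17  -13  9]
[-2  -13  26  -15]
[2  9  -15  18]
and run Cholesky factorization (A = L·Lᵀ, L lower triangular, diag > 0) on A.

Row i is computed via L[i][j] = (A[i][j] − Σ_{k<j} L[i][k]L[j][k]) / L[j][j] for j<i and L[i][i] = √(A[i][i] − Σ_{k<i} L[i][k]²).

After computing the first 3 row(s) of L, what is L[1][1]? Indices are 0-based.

L[1][1] = 4

Step 1: L[0][0] = √(4) = 2.
  L[1][0] = (2) / L[0][0] = 1.
Step 2: L[1][1] = √(16) = 4.
  L[2][0] = (-2) / L[0][0] = -1.
  L[2][1] = (-12) / L[1][1] = -3.
Step 3: L[2][2] = √(16) = 4.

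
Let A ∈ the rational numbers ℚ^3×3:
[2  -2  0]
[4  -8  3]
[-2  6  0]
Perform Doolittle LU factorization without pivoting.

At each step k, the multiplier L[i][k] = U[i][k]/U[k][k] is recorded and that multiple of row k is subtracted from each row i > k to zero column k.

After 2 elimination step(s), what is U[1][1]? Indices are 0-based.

U[1][1] = -4

k=0: U[0][0]=2
  eliminate (1,0): mult=2, new row 1: (0, -4, 3); set L[1][0]=2
  eliminate (2,0): mult=-1, new row 2: (0, 4, 0); set L[2][0]=-1
k=1: U[1][1]=-4
  eliminate (2,1): mult=-1, new row 2: (0, 0, 3); set L[2][1]=-1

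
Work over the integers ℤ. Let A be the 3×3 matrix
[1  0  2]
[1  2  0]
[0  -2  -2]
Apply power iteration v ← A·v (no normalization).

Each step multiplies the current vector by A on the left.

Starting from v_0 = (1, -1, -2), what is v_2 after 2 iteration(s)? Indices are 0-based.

v_2 = (9, -5, -10)

v_0 = (1, -1, -2).
v_1 = A·v_0 = (-3, -1, 6).
v_2 = A·v_1 = (9, -5, -10).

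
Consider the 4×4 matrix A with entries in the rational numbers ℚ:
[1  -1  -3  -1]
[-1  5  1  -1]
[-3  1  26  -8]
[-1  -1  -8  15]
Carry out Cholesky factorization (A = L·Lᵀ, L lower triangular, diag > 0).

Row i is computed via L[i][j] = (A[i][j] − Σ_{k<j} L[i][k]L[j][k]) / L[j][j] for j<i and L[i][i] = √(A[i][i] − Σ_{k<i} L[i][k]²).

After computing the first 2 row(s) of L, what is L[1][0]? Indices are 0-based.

Step 1: L[0][0] = √(1) = 1.
  L[1][0] = (-1) / L[0][0] = -1.
Step 2: L[1][1] = √(4) = 2.

L[1][0] = -1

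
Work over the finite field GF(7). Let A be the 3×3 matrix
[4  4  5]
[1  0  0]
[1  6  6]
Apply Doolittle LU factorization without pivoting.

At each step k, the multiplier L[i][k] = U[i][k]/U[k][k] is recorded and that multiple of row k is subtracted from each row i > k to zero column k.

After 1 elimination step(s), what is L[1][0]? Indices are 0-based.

L[1][0] = 2

[col 0] pivot 4
  R1 -= 2*R0 → (0, 6, 4)  (L[1][0] := 2)
  R2 -= 2*R0 → (0, 5, 3)  (L[2][0] := 2)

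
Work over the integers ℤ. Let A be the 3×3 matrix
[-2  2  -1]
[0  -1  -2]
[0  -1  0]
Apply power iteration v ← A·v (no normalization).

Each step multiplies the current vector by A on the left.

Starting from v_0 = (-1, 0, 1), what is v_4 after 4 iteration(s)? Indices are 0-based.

v_0 = (-1, 0, 1).
v_1 = A·v_0 = (1, -2, 0).
v_2 = A·v_1 = (-6, 2, 2).
v_3 = A·v_2 = (14, -6, -2).
v_4 = A·v_3 = (-38, 10, 6).

v_4 = (-38, 10, 6)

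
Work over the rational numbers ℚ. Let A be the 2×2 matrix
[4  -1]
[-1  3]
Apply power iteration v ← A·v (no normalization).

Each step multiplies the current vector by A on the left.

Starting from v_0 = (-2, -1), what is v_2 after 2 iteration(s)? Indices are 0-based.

v_0 = (-2, -1).
v_1 = A·v_0 = (-7, -1).
v_2 = A·v_1 = (-27, 4).

v_2 = (-27, 4)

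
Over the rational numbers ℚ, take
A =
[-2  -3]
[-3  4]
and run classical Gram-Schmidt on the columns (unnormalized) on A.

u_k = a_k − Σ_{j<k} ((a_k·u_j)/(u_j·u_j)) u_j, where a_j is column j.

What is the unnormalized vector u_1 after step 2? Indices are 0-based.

Step 1: u_0 = a_0 = (-2, -3).
Step 2: u_1 = a_1 − (-6/13)·u_0 = (-51/13, 34/13).

u_1 = (-51/13, 34/13)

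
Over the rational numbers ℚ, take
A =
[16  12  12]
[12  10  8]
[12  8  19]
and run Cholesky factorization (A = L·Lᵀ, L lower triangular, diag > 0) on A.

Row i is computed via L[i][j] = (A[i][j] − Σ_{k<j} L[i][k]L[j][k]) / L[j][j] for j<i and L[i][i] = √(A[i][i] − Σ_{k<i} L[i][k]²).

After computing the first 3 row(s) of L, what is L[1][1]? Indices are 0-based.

L[1][1] = 1

Step 1: L[0][0] = √(16) = 4.
  L[1][0] = (12) / L[0][0] = 3.
Step 2: L[1][1] = √(1) = 1.
  L[2][0] = (12) / L[0][0] = 3.
  L[2][1] = (-1) / L[1][1] = -1.
Step 3: L[2][2] = √(9) = 3.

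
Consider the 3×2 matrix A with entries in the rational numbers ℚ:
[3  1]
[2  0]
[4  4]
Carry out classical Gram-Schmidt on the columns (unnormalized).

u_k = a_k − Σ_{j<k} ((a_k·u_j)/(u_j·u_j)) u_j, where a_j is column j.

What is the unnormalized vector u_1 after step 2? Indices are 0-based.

Step 1: u_0 = a_0 = (3, 2, 4).
Step 2: u_1 = a_1 − (19/29)·u_0 = (-28/29, -38/29, 40/29).

u_1 = (-28/29, -38/29, 40/29)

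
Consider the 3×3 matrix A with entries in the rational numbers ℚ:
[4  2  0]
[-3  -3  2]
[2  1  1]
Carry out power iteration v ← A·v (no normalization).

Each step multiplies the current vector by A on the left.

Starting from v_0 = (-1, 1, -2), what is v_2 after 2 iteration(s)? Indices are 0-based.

v_0 = (-1, 1, -2).
v_1 = A·v_0 = (-2, -4, -3).
v_2 = A·v_1 = (-16, 12, -11).

v_2 = (-16, 12, -11)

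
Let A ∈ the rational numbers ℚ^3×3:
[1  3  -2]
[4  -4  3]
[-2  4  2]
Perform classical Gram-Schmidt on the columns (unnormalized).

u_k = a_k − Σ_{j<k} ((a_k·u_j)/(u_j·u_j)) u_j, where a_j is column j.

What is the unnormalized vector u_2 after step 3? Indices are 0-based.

u_2 = (-52/35, 13/7, 104/35)

Step 1: u_0 = a_0 = (1, 4, -2).
Step 2: u_1 = a_1 − (-1)·u_0 = (4, 0, 2).
Step 3: u_2 = a_2 − (2/7)·u_0 − (-1/5)·u_1 = (-52/35, 13/7, 104/35).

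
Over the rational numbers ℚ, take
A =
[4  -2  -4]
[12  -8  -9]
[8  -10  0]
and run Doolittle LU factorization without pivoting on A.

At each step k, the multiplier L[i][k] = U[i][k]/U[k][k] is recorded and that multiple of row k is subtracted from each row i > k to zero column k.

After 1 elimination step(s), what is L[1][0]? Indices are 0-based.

L[1][0] = 3

k=0: U[0][0]=4
  eliminate (1,0): mult=3, new row 1: (0, -2, 3); set L[1][0]=3
  eliminate (2,0): mult=2, new row 2: (0, -6, 8); set L[2][0]=2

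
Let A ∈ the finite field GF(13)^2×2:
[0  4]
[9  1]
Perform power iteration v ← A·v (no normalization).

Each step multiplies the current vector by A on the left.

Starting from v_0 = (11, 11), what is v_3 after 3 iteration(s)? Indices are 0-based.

v_3 = (9, 7)

v_0 = (11, 11).
v_1 = A·v_0 = (5, 6).
v_2 = A·v_1 = (11, 12).
v_3 = A·v_2 = (9, 7).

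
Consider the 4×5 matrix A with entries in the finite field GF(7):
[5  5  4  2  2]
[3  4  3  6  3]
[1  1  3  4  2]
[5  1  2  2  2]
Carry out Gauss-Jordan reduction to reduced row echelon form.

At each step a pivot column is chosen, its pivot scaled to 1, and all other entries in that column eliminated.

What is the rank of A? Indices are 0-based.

[1] R0 /= 5  ⇒  (1, 1, 5, 6, 6)
     R1 -= 3·R0  ⇒  (0, 1, 2, 2, 6)
     R2 -= 1·R0  ⇒  (0, 0, 5, 5, 3)
     R3 -= 5·R0  ⇒  (0, 3, 5, 0, 0)
[2] R1 /= 1  ⇒  (0, 1, 2, 2, 6)
     R0 -= 1·R1  ⇒  (1, 0, 3, 4, 0)
     R3 -= 3·R1  ⇒  (0, 0, 6, 1, 3)
[3] R2 /= 5  ⇒  (0, 0, 1, 1, 2)
     R0 -= 3·R2  ⇒  (1, 0, 0, 1, 1)
     R1 -= 2·R2  ⇒  (0, 1, 0, 0, 2)
     R3 -= 6·R2  ⇒  (0, 0, 0, 2, 5)
[4] R3 /= 2  ⇒  (0, 0, 0, 1, 6)
     R0 -= 1·R3  ⇒  (1, 0, 0, 0, 2)
     R2 -= 1·R3  ⇒  (0, 0, 1, 0, 3)

rank = 4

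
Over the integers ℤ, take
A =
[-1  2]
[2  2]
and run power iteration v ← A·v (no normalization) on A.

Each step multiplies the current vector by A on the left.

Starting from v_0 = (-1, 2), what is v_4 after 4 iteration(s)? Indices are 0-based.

v_0 = (-1, 2).
v_1 = A·v_0 = (5, 2).
v_2 = A·v_1 = (-1, 14).
v_3 = A·v_2 = (29, 26).
v_4 = A·v_3 = (23, 110).

v_4 = (23, 110)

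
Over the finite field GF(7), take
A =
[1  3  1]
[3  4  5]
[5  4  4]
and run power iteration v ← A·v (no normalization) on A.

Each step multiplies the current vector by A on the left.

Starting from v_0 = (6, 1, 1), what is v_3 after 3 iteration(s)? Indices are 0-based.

v_0 = (6, 1, 1).
v_1 = A·v_0 = (3, 6, 3).
v_2 = A·v_1 = (3, 6, 2).
v_3 = A·v_2 = (2, 1, 5).

v_3 = (2, 1, 5)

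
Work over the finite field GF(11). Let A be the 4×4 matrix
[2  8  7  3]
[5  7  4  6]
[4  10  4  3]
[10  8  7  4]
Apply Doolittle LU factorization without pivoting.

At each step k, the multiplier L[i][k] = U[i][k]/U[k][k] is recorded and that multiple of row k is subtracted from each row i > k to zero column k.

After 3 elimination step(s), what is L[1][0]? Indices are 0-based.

[col 0] pivot 2
  R1 -= 8*R0 → (0, 9, 3, 4)  (L[1][0] := 8)
  R2 -= 2*R0 → (0, 5, 1, 8)  (L[2][0] := 2)
  R3 -= 5*R0 → (0, 1, 5, 0)  (L[3][0] := 5)
[col 1] pivot 9
  R2 -= 3*R1 → (0, 0, 3, 7)  (L[2][1] := 3)
  R3 -= 5*R1 → (0, 0, 1, 2)  (L[3][1] := 5)
[col 2] pivot 3
  R3 -= 4*R2 → (0, 0, 0, 7)  (L[3][2] := 4)

L[1][0] = 8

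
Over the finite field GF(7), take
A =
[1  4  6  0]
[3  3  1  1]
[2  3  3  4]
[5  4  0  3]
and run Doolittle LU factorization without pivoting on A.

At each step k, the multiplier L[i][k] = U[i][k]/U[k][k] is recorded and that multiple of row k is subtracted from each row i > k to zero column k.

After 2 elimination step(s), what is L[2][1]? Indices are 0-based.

Step 1: pivot at (0,0) is 1.
  row1 ← row1 − (3)·row0  ⇒  L[1][0]=3, U row1=(0, 5, 4, 1)
  row2 ← row2 − (2)·row0  ⇒  L[2][0]=2, U row2=(0, 2, 5, 4)
  row3 ← row3 − (5)·row0  ⇒  L[3][0]=5, U row3=(0, 5, 5, 3)
Step 2: pivot at (1,1) is 5.
  row2 ← row2 − (6)·row1  ⇒  L[2][1]=6, U row2=(0, 0, 2, 5)
  row3 ← row3 − (1)·row1  ⇒  L[3][1]=1, U row3=(0, 0, 1, 2)

L[2][1] = 6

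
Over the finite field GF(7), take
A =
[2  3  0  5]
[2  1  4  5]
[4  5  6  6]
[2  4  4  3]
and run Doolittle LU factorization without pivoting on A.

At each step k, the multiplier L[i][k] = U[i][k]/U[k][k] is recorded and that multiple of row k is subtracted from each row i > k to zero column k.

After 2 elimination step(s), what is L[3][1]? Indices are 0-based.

L[3][1] = 3

[col 0] pivot 2
  R1 -= 1*R0 → (0, 5, 4, 0)  (L[1][0] := 1)
  R2 -= 2*R0 → (0, 6, 6, 3)  (L[2][0] := 2)
  R3 -= 1*R0 → (0, 1, 4, 5)  (L[3][0] := 1)
[col 1] pivot 5
  R2 -= 4*R1 → (0, 0, 4, 3)  (L[2][1] := 4)
  R3 -= 3*R1 → (0, 0, 6, 5)  (L[3][1] := 3)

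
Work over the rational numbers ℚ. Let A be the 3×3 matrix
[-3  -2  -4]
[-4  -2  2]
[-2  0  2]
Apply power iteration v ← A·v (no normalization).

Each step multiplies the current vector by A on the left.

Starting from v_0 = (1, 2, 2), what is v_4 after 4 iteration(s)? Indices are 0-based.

v_0 = (1, 2, 2).
v_1 = A·v_0 = (-15, -4, 2).
v_2 = A·v_1 = (45, 72, 34).
v_3 = A·v_2 = (-415, -256, -22).
v_4 = A·v_3 = (1845, 2128, 786).

v_4 = (1845, 2128, 786)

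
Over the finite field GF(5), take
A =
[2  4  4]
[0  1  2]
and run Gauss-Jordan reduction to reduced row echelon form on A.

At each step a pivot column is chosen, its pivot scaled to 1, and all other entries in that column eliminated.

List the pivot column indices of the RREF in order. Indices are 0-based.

pivot columns: 0, 1

[1] R0 /= 2  ⇒  (1, 2, 2)
[2] R1 /= 1  ⇒  (0, 1, 2)
     R0 -= 2·R1  ⇒  (1, 0, 3)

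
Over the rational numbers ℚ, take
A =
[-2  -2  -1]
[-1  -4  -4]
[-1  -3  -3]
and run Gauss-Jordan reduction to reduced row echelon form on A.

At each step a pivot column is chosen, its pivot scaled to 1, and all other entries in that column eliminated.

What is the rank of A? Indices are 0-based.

rank = 3

step 1: normalize row 0 (÷-2) = (1, 1, 1/2)
  row 1: subtract -1×row0 = (0, -3, -7/2)
  row 2: subtract -1×row0 = (0, -2, -5/2)
step 2: normalize row 1 (÷-3) = (0, 1, 7/6)
  row 0: subtract 1×row1 = (1, 0, -2/3)
  row 2: subtract -2×row1 = (0, 0, -1/6)
step 3: normalize row 2 (÷-1/6) = (0, 0, 1)
  row 0: subtract -2/3×row2 = (1, 0, 0)
  row 1: subtract 7/6×row2 = (0, 1, 0)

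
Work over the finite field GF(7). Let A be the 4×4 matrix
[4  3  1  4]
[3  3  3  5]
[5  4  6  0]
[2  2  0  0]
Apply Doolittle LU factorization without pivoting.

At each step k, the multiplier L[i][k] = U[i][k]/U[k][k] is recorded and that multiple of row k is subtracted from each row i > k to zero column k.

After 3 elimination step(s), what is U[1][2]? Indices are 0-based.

Step 1: pivot at (0,0) is 4.
  row1 ← row1 − (6)·row0  ⇒  L[1][0]=6, U row1=(0, 6, 4, 2)
  row2 ← row2 − (3)·row0  ⇒  L[2][0]=3, U row2=(0, 2, 3, 2)
  row3 ← row3 − (4)·row0  ⇒  L[3][0]=4, U row3=(0, 4, 3, 5)
Step 2: pivot at (1,1) is 6.
  row2 ← row2 − (5)·row1  ⇒  L[2][1]=5, U row2=(0, 0, 4, 6)
  row3 ← row3 − (3)·row1  ⇒  L[3][1]=3, U row3=(0, 0, 5, 6)
Step 3: pivot at (2,2) is 4.
  row3 ← row3 − (3)·row2  ⇒  L[3][2]=3, U row3=(0, 0, 0, 2)

U[1][2] = 4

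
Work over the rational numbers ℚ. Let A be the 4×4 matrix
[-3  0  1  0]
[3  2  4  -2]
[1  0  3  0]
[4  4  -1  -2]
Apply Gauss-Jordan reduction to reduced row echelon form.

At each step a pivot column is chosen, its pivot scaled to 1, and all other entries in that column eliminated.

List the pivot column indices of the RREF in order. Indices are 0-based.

step 1: normalize row 0 (÷-3) = (1, 0, -1/3, 0)
  row 1: subtract 3×row0 = (0, 2, 5, -2)
  row 2: subtract 1×row0 = (0, 0, 10/3, 0)
  row 3: subtract 4×row0 = (0, 4, 1/3, -2)
step 2: normalize row 1 (÷2) = (0, 1, 5/2, -1)
  row 3: subtract 4×row1 = (0, 0, -29/3, 2)
step 3: normalize row 2 (÷10/3) = (0, 0, 1, 0)
  row 0: subtract -1/3×row2 = (1, 0, 0, 0)
  row 1: subtract 5/2×row2 = (0, 1, 0, -1)
  row 3: subtract -29/3×row2 = (0, 0, 0, 2)
step 4: normalize row 3 (÷2) = (0, 0, 0, 1)
  row 1: subtract -1×row3 = (0, 1, 0, 0)

pivot columns: 0, 1, 2, 3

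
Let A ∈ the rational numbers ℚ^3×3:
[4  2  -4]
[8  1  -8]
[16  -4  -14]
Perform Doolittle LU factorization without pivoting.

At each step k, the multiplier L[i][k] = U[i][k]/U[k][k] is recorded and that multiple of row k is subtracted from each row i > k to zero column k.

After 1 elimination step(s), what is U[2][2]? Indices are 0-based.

U[2][2] = 2

Step 1: pivot at (0,0) is 4.
  row1 ← row1 − (2)·row0  ⇒  L[1][0]=2, U row1=(0, -3, 0)
  row2 ← row2 − (4)·row0  ⇒  L[2][0]=4, U row2=(0, -12, 2)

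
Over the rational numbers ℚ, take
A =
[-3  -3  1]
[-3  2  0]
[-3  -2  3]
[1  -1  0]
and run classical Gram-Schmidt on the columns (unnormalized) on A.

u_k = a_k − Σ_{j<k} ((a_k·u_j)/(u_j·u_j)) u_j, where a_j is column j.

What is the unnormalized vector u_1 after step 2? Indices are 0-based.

u_1 = (-15/7, 20/7, -8/7, -9/7)

Step 1: u_0 = a_0 = (-3, -3, -3, 1).
Step 2: u_1 = a_1 − (2/7)·u_0 = (-15/7, 20/7, -8/7, -9/7).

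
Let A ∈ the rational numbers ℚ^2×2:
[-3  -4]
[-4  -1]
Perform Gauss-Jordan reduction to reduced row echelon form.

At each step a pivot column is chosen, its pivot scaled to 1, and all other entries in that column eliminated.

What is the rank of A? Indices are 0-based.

rank = 2

[1] R0 /= -3  ⇒  (1, 4/3)
     R1 -= -4·R0  ⇒  (0, 13/3)
[2] R1 /= 13/3  ⇒  (0, 1)
     R0 -= 4/3·R1  ⇒  (1, 0)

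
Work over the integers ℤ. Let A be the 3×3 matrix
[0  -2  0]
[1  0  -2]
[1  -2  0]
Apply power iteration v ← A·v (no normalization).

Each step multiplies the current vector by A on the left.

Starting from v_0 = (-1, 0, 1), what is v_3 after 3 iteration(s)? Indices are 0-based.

v_3 = (-4, -6, 2)

v_0 = (-1, 0, 1).
v_1 = A·v_0 = (0, -3, -1).
v_2 = A·v_1 = (6, 2, 6).
v_3 = A·v_2 = (-4, -6, 2).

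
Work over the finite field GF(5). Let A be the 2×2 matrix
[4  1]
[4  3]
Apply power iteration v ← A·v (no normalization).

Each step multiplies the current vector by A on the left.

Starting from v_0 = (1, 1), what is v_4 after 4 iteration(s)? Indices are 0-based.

v_4 = (2, 4)

v_0 = (1, 1).
v_1 = A·v_0 = (0, 2).
v_2 = A·v_1 = (2, 1).
v_3 = A·v_2 = (4, 1).
v_4 = A·v_3 = (2, 4).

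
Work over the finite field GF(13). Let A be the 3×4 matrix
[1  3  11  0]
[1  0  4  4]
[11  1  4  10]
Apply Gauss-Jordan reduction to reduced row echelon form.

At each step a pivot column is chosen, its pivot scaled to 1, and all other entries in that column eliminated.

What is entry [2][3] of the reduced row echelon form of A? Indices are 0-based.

pivot(0,0)=1: scale R0 → (1, 3, 11, 0)
  clear (1,0): R1 −= (1)R0 → (0, 10, 6, 4)
  clear (2,0): R2 −= (11)R0 → (0, 7, 0, 10)
pivot(1,1)=10: scale R1 → (0, 1, 11, 3)
  clear (0,1): R0 −= (3)R1 → (1, 0, 4, 4)
  clear (2,1): R2 −= (7)R1 → (0, 0, 1, 2)
pivot(2,2)=1: scale R2 → (0, 0, 1, 2)
  clear (0,2): R0 −= (4)R2 → (1, 0, 0, 9)
  clear (1,2): R1 −= (11)R2 → (0, 1, 0, 7)

M[2][3] = 2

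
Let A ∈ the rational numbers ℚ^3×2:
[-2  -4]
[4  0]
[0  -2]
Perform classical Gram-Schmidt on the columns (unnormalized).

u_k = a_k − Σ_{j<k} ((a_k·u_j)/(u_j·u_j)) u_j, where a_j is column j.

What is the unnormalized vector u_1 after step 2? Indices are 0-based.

Step 1: u_0 = a_0 = (-2, 4, 0).
Step 2: u_1 = a_1 − (2/5)·u_0 = (-16/5, -8/5, -2).

u_1 = (-16/5, -8/5, -2)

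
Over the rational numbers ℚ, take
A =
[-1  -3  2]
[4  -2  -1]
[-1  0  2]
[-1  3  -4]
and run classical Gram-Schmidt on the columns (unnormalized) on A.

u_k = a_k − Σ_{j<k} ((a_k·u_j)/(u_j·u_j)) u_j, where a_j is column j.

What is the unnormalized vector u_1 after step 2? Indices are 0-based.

Step 1: u_0 = a_0 = (-1, 4, -1, -1).
Step 2: u_1 = a_1 − (-8/19)·u_0 = (-65/19, -6/19, -8/19, 49/19).

u_1 = (-65/19, -6/19, -8/19, 49/19)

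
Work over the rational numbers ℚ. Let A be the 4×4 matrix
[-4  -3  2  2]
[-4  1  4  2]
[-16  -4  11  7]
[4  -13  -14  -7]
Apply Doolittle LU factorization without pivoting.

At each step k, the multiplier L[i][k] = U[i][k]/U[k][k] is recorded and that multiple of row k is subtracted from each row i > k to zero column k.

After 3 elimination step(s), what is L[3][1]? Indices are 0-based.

L[3][1] = -4

[col 0] pivot -4
  R1 -= 1*R0 → (0, 4, 2, 0)  (L[1][0] := 1)
  R2 -= 4*R0 → (0, 8, 3, -1)  (L[2][0] := 4)
  R3 -= -1*R0 → (0, -16, -12, -5)  (L[3][0] := -1)
[col 1] pivot 4
  R2 -= 2*R1 → (0, 0, -1, -1)  (L[2][1] := 2)
  R3 -= -4*R1 → (0, 0, -4, -5)  (L[3][1] := -4)
[col 2] pivot -1
  R3 -= 4*R2 → (0, 0, 0, -1)  (L[3][2] := 4)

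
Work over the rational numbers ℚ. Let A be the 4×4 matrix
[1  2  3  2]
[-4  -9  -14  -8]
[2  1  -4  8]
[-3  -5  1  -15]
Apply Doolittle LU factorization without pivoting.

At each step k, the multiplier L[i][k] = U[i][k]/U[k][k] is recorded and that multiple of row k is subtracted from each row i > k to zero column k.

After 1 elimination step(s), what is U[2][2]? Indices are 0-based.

[col 0] pivot 1
  R1 -= -4*R0 → (0, -1, -2, 0)  (L[1][0] := -4)
  R2 -= 2*R0 → (0, -3, -10, 4)  (L[2][0] := 2)
  R3 -= -3*R0 → (0, 1, 10, -9)  (L[3][0] := -3)

U[2][2] = -10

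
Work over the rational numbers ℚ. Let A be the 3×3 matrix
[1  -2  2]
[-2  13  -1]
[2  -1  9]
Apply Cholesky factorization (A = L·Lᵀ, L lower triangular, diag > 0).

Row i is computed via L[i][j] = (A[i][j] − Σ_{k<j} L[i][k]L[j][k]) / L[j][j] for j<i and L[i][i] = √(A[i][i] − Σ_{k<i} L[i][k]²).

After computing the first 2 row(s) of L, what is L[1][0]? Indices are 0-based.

L[1][0] = -2

Step 1: L[0][0] = √(1) = 1.
  L[1][0] = (-2) / L[0][0] = -2.
Step 2: L[1][1] = √(9) = 3.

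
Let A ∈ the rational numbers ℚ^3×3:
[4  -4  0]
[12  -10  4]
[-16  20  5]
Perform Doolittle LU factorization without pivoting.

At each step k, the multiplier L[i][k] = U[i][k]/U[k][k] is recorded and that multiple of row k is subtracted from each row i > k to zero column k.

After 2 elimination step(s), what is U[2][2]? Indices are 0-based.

U[2][2] = -3

[col 0] pivot 4
  R1 -= 3*R0 → (0, 2, 4)  (L[1][0] := 3)
  R2 -= -4*R0 → (0, 4, 5)  (L[2][0] := -4)
[col 1] pivot 2
  R2 -= 2*R1 → (0, 0, -3)  (L[2][1] := 2)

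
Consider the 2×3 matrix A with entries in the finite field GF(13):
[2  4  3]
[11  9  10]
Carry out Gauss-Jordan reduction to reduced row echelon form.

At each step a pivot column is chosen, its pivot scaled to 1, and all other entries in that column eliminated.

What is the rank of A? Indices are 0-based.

step 1: normalize row 0 (÷2) = (1, 2, 8)
  row 1: subtract 11×row0 = (0, 0, 0)
skip col 1 (zero from row 1)
skip col 2 (zero from row 1)

rank = 1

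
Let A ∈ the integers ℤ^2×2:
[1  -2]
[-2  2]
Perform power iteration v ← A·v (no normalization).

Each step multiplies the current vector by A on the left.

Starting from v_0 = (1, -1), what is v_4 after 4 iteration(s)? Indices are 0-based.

v_4 = (139, -178)

v_0 = (1, -1).
v_1 = A·v_0 = (3, -4).
v_2 = A·v_1 = (11, -14).
v_3 = A·v_2 = (39, -50).
v_4 = A·v_3 = (139, -178).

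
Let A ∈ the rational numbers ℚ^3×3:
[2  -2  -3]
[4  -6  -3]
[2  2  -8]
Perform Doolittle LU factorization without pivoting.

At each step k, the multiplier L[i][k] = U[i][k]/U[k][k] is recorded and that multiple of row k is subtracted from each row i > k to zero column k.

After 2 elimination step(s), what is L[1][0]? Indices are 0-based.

L[1][0] = 2

k=0: U[0][0]=2
  eliminate (1,0): mult=2, new row 1: (0, -2, 3); set L[1][0]=2
  eliminate (2,0): mult=1, new row 2: (0, 4, -5); set L[2][0]=1
k=1: U[1][1]=-2
  eliminate (2,1): mult=-2, new row 2: (0, 0, 1); set L[2][1]=-2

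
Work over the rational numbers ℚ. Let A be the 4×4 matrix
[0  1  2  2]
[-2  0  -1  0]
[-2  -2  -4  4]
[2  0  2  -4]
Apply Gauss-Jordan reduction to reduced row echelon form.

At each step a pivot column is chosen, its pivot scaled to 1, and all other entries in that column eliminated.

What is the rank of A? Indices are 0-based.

pivot(0,0): swap R0↔R1
pivot(0,0)=-2: scale R0 → (1, 0, 1/2, 0)
  clear (2,0): R2 −= (-2)R0 → (0, -2, -3, 4)
  clear (3,0): R3 −= (2)R0 → (0, 0, 1, -4)
pivot(1,1)=1: scale R1 → (0, 1, 2, 2)
  clear (2,1): R2 −= (-2)R1 → (0, 0, 1, 8)
pivot(2,2)=1: scale R2 → (0, 0, 1, 8)
  clear (0,2): R0 −= (1/2)R2 → (1, 0, 0, -4)
  clear (1,2): R1 −= (2)R2 → (0, 1, 0, -14)
  clear (3,2): R3 −= (1)R2 → (0, 0, 0, -12)
pivot(3,3)=-12: scale R3 → (0, 0, 0, 1)
  clear (0,3): R0 −= (-4)R3 → (1, 0, 0, 0)
  clear (1,3): R1 −= (-14)R3 → (0, 1, 0, 0)
  clear (2,3): R2 −= (8)R3 → (0, 0, 1, 0)

rank = 4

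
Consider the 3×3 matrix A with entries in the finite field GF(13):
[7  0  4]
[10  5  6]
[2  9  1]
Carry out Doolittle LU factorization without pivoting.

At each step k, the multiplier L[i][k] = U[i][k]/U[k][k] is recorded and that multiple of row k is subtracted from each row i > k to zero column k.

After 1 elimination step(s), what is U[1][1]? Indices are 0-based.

k=0: U[0][0]=7
  eliminate (1,0): mult=7, new row 1: (0, 5, 4); set L[1][0]=7
  eliminate (2,0): mult=4, new row 2: (0, 9, 11); set L[2][0]=4

U[1][1] = 5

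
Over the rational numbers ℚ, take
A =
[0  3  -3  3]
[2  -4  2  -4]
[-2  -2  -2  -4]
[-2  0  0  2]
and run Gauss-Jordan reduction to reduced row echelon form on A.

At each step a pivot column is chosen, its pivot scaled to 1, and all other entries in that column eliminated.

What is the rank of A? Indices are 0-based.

rank = 4

[1] R0 <-> R1
[1] R0 /= 2  ⇒  (1, -2, 1, -2)
     R2 -= -2·R0  ⇒  (0, -6, 0, -8)
     R3 -= -2·R0  ⇒  (0, -4, 2, -2)
[2] R1 /= 3  ⇒  (0, 1, -1, 1)
     R0 -= -2·R1  ⇒  (1, 0, -1, 0)
     R2 -= -6·R1  ⇒  (0, 0, -6, -2)
     R3 -= -4·R1  ⇒  (0, 0, -2, 2)
[3] R2 /= -6  ⇒  (0, 0, 1, 1/3)
     R0 -= -1·R2  ⇒  (1, 0, 0, 1/3)
     R1 -= -1·R2  ⇒  (0, 1, 0, 4/3)
     R3 -= -2·R2  ⇒  (0, 0, 0, 8/3)
[4] R3 /= 8/3  ⇒  (0, 0, 0, 1)
     R0 -= 1/3·R3  ⇒  (1, 0, 0, 0)
     R1 -= 4/3·R3  ⇒  (0, 1, 0, 0)
     R2 -= 1/3·R3  ⇒  (0, 0, 1, 0)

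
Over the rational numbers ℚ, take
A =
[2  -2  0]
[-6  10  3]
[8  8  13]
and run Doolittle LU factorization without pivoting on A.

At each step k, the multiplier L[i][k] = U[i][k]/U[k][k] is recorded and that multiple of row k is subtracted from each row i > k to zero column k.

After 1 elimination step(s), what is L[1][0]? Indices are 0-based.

[col 0] pivot 2
  R1 -= -3*R0 → (0, 4, 3)  (L[1][0] := -3)
  R2 -= 4*R0 → (0, 16, 13)  (L[2][0] := 4)

L[1][0] = -3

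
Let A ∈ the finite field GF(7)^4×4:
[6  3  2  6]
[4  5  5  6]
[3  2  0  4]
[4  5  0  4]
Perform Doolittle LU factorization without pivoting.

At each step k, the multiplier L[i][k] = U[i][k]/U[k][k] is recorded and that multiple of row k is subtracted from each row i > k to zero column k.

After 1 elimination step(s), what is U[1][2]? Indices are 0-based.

U[1][2] = 6

[col 0] pivot 6
  R1 -= 3*R0 → (0, 3, 6, 2)  (L[1][0] := 3)
  R2 -= 4*R0 → (0, 4, 6, 1)  (L[2][0] := 4)
  R3 -= 3*R0 → (0, 3, 1, 0)  (L[3][0] := 3)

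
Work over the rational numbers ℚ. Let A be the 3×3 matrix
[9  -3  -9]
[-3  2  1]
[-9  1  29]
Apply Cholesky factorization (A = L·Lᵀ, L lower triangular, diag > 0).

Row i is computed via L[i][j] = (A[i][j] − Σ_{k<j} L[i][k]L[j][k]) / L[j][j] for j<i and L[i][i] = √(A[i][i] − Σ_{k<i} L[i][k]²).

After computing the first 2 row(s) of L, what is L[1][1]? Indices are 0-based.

L[1][1] = 1

Step 1: L[0][0] = √(9) = 3.
  L[1][0] = (-3) / L[0][0] = -1.
Step 2: L[1][1] = √(1) = 1.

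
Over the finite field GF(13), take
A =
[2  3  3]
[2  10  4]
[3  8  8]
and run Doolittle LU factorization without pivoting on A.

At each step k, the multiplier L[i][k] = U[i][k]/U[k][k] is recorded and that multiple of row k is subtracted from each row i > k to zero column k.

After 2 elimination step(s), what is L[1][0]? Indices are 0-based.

k=0: U[0][0]=2
  eliminate (1,0): mult=1, new row 1: (0, 7, 1); set L[1][0]=1
  eliminate (2,0): mult=8, new row 2: (0, 10, 10); set L[2][0]=8
k=1: U[1][1]=7
  eliminate (2,1): mult=7, new row 2: (0, 0, 3); set L[2][1]=7

L[1][0] = 1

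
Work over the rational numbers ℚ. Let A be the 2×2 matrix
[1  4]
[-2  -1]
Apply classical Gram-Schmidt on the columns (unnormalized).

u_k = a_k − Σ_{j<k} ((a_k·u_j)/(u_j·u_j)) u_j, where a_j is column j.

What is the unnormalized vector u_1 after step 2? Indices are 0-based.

Step 1: u_0 = a_0 = (1, -2).
Step 2: u_1 = a_1 − (6/5)·u_0 = (14/5, 7/5).

u_1 = (14/5, 7/5)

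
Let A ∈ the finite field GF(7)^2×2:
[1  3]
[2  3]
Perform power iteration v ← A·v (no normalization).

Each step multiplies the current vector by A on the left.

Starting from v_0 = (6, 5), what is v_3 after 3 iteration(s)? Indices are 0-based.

v_3 = (2, 6)

v_0 = (6, 5).
v_1 = A·v_0 = (0, 6).
v_2 = A·v_1 = (4, 4).
v_3 = A·v_2 = (2, 6).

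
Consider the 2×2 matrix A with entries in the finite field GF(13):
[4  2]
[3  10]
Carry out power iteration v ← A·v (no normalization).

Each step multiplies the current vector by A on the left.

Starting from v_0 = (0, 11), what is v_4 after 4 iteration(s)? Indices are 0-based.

v_4 = (8, 6)

v_0 = (0, 11).
v_1 = A·v_0 = (9, 6).
v_2 = A·v_1 = (9, 9).
v_3 = A·v_2 = (2, 0).
v_4 = A·v_3 = (8, 6).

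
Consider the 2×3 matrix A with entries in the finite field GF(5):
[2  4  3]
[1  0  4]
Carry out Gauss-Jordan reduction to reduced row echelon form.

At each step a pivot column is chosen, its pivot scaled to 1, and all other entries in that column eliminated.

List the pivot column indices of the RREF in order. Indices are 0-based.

pivot columns: 0, 1

[1] R0 /= 2  ⇒  (1, 2, 4)
     R1 -= 1·R0  ⇒  (0, 3, 0)
[2] R1 /= 3  ⇒  (0, 1, 0)
     R0 -= 2·R1  ⇒  (1, 0, 4)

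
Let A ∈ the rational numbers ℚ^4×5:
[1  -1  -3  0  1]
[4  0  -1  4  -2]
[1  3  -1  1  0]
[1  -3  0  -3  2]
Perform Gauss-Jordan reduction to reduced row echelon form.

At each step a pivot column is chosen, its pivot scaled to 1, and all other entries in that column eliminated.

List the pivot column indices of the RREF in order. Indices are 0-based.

step 1: normalize row 0 (÷1) = (1, -1, -3, 0, 1)
  row 1: subtract 4×row0 = (0, 4, 11, 4, -6)
  row 2: subtract 1×row0 = (0, 4, 2, 1, -1)
  row 3: subtract 1×row0 = (0, -2, 3, -3, 1)
step 2: normalize row 1 (÷4) = (0, 1, 11/4, 1, -3/2)
  row 0: subtract -1×row1 = (1, 0, -1/4, 1, -1/2)
  row 2: subtract 4×row1 = (0, 0, -9, -3, 5)
  row 3: subtract -2×row1 = (0, 0, 17/2, -1, -2)
step 3: normalize row 2 (÷-9) = (0, 0, 1, 1/3, -5/9)
  row 0: subtract -1/4×row2 = (1, 0, 0, 13/12, -23/36)
  row 1: subtract 11/4×row2 = (0, 1, 0, 1/12, 1/36)
  row 3: subtract 17/2×row2 = (0, 0, 0, -23/6, 49/18)
step 4: normalize row 3 (÷-23/6) = (0, 0, 0, 1, -49/69)
  row 0: subtract 13/12×row3 = (1, 0, 0, 0, 3/23)
  row 1: subtract 1/12×row3 = (0, 1, 0, 0, 2/23)
  row 2: subtract 1/3×row3 = (0, 0, 1, 0, -22/69)

pivot columns: 0, 1, 2, 3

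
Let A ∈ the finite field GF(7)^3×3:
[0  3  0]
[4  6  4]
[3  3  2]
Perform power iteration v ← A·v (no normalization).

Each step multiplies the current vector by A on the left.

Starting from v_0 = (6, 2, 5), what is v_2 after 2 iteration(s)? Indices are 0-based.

v_2 = (0, 6, 2)

v_0 = (6, 2, 5).
v_1 = A·v_0 = (6, 0, 6).
v_2 = A·v_1 = (0, 6, 2).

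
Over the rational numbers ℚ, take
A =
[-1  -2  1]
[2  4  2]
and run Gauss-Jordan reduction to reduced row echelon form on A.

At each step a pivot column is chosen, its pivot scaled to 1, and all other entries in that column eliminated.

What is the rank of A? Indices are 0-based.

rank = 2

pivot(0,0)=-1: scale R0 → (1, 2, -1)
  clear (1,0): R1 −= (2)R0 → (0, 0, 4)
col 1: no nonzero at/below row 1; advance.
pivot(1,2)=4: scale R1 → (0, 0, 1)
  clear (0,2): R0 −= (-1)R1 → (1, 2, 0)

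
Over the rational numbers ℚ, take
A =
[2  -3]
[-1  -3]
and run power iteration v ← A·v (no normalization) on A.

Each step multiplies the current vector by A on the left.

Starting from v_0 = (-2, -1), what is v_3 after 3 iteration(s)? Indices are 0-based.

v_3 = (8, 59)

v_0 = (-2, -1).
v_1 = A·v_0 = (-1, 5).
v_2 = A·v_1 = (-17, -14).
v_3 = A·v_2 = (8, 59).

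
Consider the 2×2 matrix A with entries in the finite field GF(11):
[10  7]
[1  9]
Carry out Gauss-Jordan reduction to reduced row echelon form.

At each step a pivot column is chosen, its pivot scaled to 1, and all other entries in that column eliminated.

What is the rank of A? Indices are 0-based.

rank = 2

[1] R0 /= 10  ⇒  (1, 4)
     R1 -= 1·R0  ⇒  (0, 5)
[2] R1 /= 5  ⇒  (0, 1)
     R0 -= 4·R1  ⇒  (1, 0)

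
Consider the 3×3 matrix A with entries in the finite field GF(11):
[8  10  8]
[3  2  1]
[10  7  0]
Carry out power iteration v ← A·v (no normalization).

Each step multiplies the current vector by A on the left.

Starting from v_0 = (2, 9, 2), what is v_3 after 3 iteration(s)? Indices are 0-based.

v_0 = (2, 9, 2).
v_1 = A·v_0 = (1, 4, 6).
v_2 = A·v_1 = (8, 6, 5).
v_3 = A·v_2 = (10, 8, 1).

v_3 = (10, 8, 1)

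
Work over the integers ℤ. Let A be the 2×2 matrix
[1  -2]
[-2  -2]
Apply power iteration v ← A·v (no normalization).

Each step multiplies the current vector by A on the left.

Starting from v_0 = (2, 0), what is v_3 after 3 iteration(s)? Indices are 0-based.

v_0 = (2, 0).
v_1 = A·v_0 = (2, -4).
v_2 = A·v_1 = (10, 4).
v_3 = A·v_2 = (2, -28).

v_3 = (2, -28)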